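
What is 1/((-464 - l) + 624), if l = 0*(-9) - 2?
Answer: 1/162 ≈ 0.0061728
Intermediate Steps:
l = -2 (l = 0 - 2 = -2)
1/((-464 - l) + 624) = 1/((-464 - 1*(-2)) + 624) = 1/((-464 + 2) + 624) = 1/(-462 + 624) = 1/162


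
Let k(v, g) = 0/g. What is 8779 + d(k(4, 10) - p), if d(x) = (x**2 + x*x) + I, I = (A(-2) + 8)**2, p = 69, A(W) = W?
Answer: 18337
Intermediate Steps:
k(v, g) = 0
I = 36 (I = (-2 + 8)**2 = 6**2 = 36)
d(x) = 36 + 2*x**2 (d(x) = (x**2 + x*x) + 36 = (x**2 + x**2) + 36 = 2*x**2 + 36 = 36 + 2*x**2)
8779 + d(k(4, 10) - p) = 8779 + (36 + 2*(0 - 1*69)**2) = 8779 + (36 + 2*(0 - 69)**2) = 8779 + (36 + 2*(-69)**2) = 8779 + (36 + 2*4761) = 8779 + (36 + 9522) = 8779 + 9558 = 18337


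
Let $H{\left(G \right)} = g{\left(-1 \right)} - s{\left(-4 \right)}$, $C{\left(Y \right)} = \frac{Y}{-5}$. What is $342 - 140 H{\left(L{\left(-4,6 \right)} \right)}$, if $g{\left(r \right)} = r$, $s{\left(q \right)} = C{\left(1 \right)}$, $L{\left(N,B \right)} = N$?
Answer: $454$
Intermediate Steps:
$C{\left(Y \right)} = - \frac{Y}{5}$ ($C{\left(Y \right)} = Y \left(- \frac{1}{5}\right) = - \frac{Y}{5}$)
$s{\left(q \right)} = - \frac{1}{5}$ ($s{\left(q \right)} = \left(- \frac{1}{5}\right) 1 = - \frac{1}{5}$)
$H{\left(G \right)} = - \frac{4}{5}$ ($H{\left(G \right)} = -1 - - \frac{1}{5} = -1 + \frac{1}{5} = - \frac{4}{5}$)
$342 - 140 H{\left(L{\left(-4,6 \right)} \right)} = 342 - -112 = 342 + 112 = 454$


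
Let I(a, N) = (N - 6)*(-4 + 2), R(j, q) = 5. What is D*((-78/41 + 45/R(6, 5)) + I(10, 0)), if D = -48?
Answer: -37584/41 ≈ -916.68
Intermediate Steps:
I(a, N) = 12 - 2*N (I(a, N) = (-6 + N)*(-2) = 12 - 2*N)
D*((-78/41 + 45/R(6, 5)) + I(10, 0)) = -48*((-78/41 + 45/5) + (12 - 2*0)) = -48*((-78*1/41 + 45*(⅕)) + (12 + 0)) = -48*((-78/41 + 9) + 12) = -48*(291/41 + 12) = -48*783/41 = -37584/41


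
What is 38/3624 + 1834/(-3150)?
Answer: -77699/135900 ≈ -0.57174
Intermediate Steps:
38/3624 + 1834/(-3150) = 38*(1/3624) + 1834*(-1/3150) = 19/1812 - 131/225 = -77699/135900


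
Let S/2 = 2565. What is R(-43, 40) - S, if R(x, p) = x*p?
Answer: -6850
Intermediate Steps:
S = 5130 (S = 2*2565 = 5130)
R(x, p) = p*x
R(-43, 40) - S = 40*(-43) - 1*5130 = -1720 - 5130 = -6850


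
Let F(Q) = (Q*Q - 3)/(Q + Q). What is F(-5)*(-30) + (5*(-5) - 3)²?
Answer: 850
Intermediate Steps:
F(Q) = (-3 + Q²)/(2*Q) (F(Q) = (Q² - 3)/((2*Q)) = (-3 + Q²)*(1/(2*Q)) = (-3 + Q²)/(2*Q))
F(-5)*(-30) + (5*(-5) - 3)² = ((½)*(-3 + (-5)²)/(-5))*(-30) + (5*(-5) - 3)² = ((½)*(-⅕)*(-3 + 25))*(-30) + (-25 - 3)² = ((½)*(-⅕)*22)*(-30) + (-28)² = -11/5*(-30) + 784 = 66 + 784 = 850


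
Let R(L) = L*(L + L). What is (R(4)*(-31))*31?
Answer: -30752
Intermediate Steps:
R(L) = 2*L**2 (R(L) = L*(2*L) = 2*L**2)
(R(4)*(-31))*31 = ((2*4**2)*(-31))*31 = ((2*16)*(-31))*31 = (32*(-31))*31 = -992*31 = -30752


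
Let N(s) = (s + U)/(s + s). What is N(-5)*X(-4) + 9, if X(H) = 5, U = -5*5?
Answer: 24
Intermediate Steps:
U = -25
N(s) = (-25 + s)/(2*s) (N(s) = (s - 25)/(s + s) = (-25 + s)/((2*s)) = (-25 + s)*(1/(2*s)) = (-25 + s)/(2*s))
N(-5)*X(-4) + 9 = ((½)*(-25 - 5)/(-5))*5 + 9 = ((½)*(-⅕)*(-30))*5 + 9 = 3*5 + 9 = 15 + 9 = 24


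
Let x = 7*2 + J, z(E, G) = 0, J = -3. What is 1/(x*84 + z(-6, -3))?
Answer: 1/924 ≈ 0.0010823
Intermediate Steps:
x = 11 (x = 7*2 - 3 = 14 - 3 = 11)
1/(x*84 + z(-6, -3)) = 1/(11*84 + 0) = 1/(924 + 0) = 1/924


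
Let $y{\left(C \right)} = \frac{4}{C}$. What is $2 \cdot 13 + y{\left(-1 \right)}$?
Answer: $22$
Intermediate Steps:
$2 \cdot 13 + y{\left(-1 \right)} = 2 \cdot 13 + \frac{4}{-1} = 26 + 4 \left(-1\right) = 26 - 4 = 22$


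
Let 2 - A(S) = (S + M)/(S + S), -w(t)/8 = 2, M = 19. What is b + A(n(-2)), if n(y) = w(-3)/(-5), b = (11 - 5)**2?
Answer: 1105/32 ≈ 34.531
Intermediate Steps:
w(t) = -16 (w(t) = -8*2 = -16)
b = 36 (b = 6**2 = 36)
n(y) = 16/5 (n(y) = -16/(-5) = -16*(-1/5) = 16/5)
A(S) = 2 - (19 + S)/(2*S) (A(S) = 2 - (S + 19)/(S + S) = 2 - (19 + S)/(2*S))
b + A(n(-2)) = 36 + (-19 + 3*(16/5))/(2*(16/5)) = 36 + (1/2)*(5/16)*(-19 + 48/5) = 36 + (1/2)*(5/16)*(-47/5) = 36 - 47/32 = 1105/32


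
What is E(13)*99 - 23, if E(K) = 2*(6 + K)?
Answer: 3739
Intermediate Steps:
E(K) = 12 + 2*K
E(13)*99 - 23 = (12 + 2*13)*99 - 23 = (12 + 26)*99 - 23 = 38*99 - 23 = 3762 - 23 = 3739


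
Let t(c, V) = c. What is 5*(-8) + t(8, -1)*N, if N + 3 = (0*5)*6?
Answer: -64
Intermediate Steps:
N = -3 (N = -3 + (0*5)*6 = -3 + 0*6 = -3 + 0 = -3)
5*(-8) + t(8, -1)*N = 5*(-8) + 8*(-3) = -40 - 24 = -64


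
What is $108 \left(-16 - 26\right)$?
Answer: $-4536$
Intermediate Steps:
$108 \left(-16 - 26\right) = 108 \left(-42\right) = -4536$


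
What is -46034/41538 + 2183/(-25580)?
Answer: -634113587/531271020 ≈ -1.1936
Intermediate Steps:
-46034/41538 + 2183/(-25580) = -46034*1/41538 + 2183*(-1/25580) = -23017/20769 - 2183/25580 = -634113587/531271020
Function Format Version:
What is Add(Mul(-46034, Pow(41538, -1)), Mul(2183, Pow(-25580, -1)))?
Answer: Rational(-634113587, 531271020) ≈ -1.1936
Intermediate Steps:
Add(Mul(-46034, Pow(41538, -1)), Mul(2183, Pow(-25580, -1))) = Add(Mul(-46034, Rational(1, 41538)), Mul(2183, Rational(-1, 25580))) = Add(Rational(-23017, 20769), Rational(-2183, 25580)) = Rational(-634113587, 531271020)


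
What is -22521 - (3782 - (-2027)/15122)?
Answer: -397755993/15122 ≈ -26303.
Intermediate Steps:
-22521 - (3782 - (-2027)/15122) = -22521 - (3782 - 1*(-2027/15122)) = -22521 - (3782 + 2027/15122) = -22521 - 1*57193431/15122 = -22521 - 57193431/15122 = -397755993/15122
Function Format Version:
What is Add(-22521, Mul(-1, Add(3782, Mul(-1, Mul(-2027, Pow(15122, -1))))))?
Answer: Rational(-397755993, 15122) ≈ -26303.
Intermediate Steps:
Add(-22521, Mul(-1, Add(3782, Mul(-1, Mul(-2027, Pow(15122, -1)))))) = Add(-22521, Mul(-1, Add(3782, Mul(-1, Mul(-2027, Rational(1, 15122)))))) = Add(-22521, Mul(-1, Add(3782, Mul(-1, Rational(-2027, 15122))))) = Add(-22521, Mul(-1, Add(3782, Rational(2027, 15122)))) = Add(-22521, Mul(-1, Rational(57193431, 15122))) = Add(-22521, Rational(-57193431, 15122)) = Rational(-397755993, 15122)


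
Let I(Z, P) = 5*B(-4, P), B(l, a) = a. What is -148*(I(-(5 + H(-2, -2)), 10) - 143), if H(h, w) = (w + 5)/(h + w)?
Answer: 13764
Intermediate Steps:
H(h, w) = (5 + w)/(h + w)
I(Z, P) = 5*P
-148*(I(-(5 + H(-2, -2)), 10) - 143) = -148*(5*10 - 143) = -148*(50 - 143) = -148*(-93) = 13764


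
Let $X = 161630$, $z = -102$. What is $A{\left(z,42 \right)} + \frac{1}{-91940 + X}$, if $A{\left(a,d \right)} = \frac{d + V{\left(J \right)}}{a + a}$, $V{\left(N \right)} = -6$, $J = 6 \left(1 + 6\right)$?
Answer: $- \frac{209053}{1184730} \approx -0.17646$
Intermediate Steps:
$J = 42$ ($J = 6 \cdot 7 = 42$)
$A{\left(a,d \right)} = \frac{-6 + d}{2 a}$ ($A{\left(a,d \right)} = \frac{d - 6}{a + a} = \frac{-6 + d}{2 a}$)
$A{\left(z,42 \right)} + \frac{1}{-91940 + X} = \frac{-6 + 42}{2 \left(-102\right)} + \frac{1}{-91940 + 161630} = \frac{1}{2} \left(- \frac{1}{102}\right) 36 + \frac{1}{69690} = - \frac{3}{17} + \frac{1}{69690} = - \frac{209053}{1184730}$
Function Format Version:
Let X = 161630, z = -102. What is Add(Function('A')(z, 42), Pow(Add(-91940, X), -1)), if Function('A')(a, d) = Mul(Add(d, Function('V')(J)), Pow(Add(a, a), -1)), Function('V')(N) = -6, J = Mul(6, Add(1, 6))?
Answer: Rational(-209053, 1184730) ≈ -0.17646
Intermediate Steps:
J = 42 (J = Mul(6, 7) = 42)
Function('A')(a, d) = Mul(Rational(1, 2), Pow(a, -1), Add(-6, d)) (Function('A')(a, d) = Mul(Add(d, -6), Pow(Add(a, a), -1)) = Mul(Add(-6, d), Pow(Mul(2, a), -1)) = Mul(Add(-6, d), Mul(Rational(1, 2), Pow(a, -1))) = Mul(Rational(1, 2), Pow(a, -1), Add(-6, d)))
Add(Function('A')(z, 42), Pow(Add(-91940, X), -1)) = Add(Mul(Rational(1, 2), Pow(-102, -1), Add(-6, 42)), Pow(Add(-91940, 161630), -1)) = Add(Mul(Rational(1, 2), Rational(-1, 102), 36), Pow(69690, -1)) = Add(Rational(-3, 17), Rational(1, 69690)) = Rational(-209053, 1184730)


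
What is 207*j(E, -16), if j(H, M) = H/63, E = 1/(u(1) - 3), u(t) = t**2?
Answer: -23/14 ≈ -1.6429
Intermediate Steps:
E = -1/2 (E = 1/(1**2 - 3) = 1/(1 - 3) = 1/(-2) = -1/2 ≈ -0.50000)
j(H, M) = H/63 (j(H, M) = H*(1/63) = H/63)
207*j(E, -16) = 207*((1/63)*(-1/2)) = 207*(-1/126) = -23/14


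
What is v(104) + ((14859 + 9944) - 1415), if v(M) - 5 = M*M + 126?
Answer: 34335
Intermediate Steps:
v(M) = 131 + M² (v(M) = 5 + (M*M + 126) = 5 + (M² + 126) = 5 + (126 + M²) = 131 + M²)
v(104) + ((14859 + 9944) - 1415) = (131 + 104²) + ((14859 + 9944) - 1415) = (131 + 10816) + (24803 - 1415) = 10947 + 23388 = 34335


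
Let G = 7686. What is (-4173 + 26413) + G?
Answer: 29926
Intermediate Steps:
(-4173 + 26413) + G = (-4173 + 26413) + 7686 = 22240 + 7686 = 29926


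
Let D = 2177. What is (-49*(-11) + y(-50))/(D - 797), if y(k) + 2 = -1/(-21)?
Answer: 5639/14490 ≈ 0.38916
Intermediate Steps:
y(k) = -41/21 (y(k) = -2 - 1/(-21) = -2 - 1*(-1/21) = -2 + 1/21 = -41/21)
(-49*(-11) + y(-50))/(D - 797) = (-49*(-11) - 41/21)/(2177 - 797) = (539 - 41/21)/1380 = (11278/21)*(1/1380) = 5639/14490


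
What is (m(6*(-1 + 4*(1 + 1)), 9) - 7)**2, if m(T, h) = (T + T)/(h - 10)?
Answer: 8281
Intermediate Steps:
m(T, h) = 2*T/(-10 + h) (m(T, h) = (2*T)/(-10 + h) = 2*T/(-10 + h))
(m(6*(-1 + 4*(1 + 1)), 9) - 7)**2 = (2*(6*(-1 + 4*(1 + 1)))/(-10 + 9) - 7)**2 = (2*(6*(-1 + 4*2))/(-1) - 7)**2 = (2*(6*(-1 + 8))*(-1) - 7)**2 = (2*(6*7)*(-1) - 7)**2 = (2*42*(-1) - 7)**2 = (-84 - 7)**2 = (-91)**2 = 8281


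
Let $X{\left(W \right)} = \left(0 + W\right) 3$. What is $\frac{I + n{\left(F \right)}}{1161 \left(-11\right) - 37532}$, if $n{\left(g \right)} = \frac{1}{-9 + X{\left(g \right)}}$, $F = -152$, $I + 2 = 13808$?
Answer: $- \frac{6419789}{23390895} \approx -0.27446$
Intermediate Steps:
$I = 13806$ ($I = -2 + 13808 = 13806$)
$X{\left(W \right)} = 3 W$ ($X{\left(W \right)} = W 3 = 3 W$)
$n{\left(g \right)} = \frac{1}{-9 + 3 g}$
$\frac{I + n{\left(F \right)}}{1161 \left(-11\right) - 37532} = \frac{13806 + \frac{1}{3 \left(-3 - 152\right)}}{1161 \left(-11\right) - 37532} = \frac{13806 + \frac{1}{3 \left(-155\right)}}{-12771 - 37532} = \frac{13806 + \frac{1}{3} \left(- \frac{1}{155}\right)}{-50303} = \left(13806 - \frac{1}{465}\right) \left(- \frac{1}{50303}\right) = \frac{6419789}{465} \left(- \frac{1}{50303}\right) = - \frac{6419789}{23390895}$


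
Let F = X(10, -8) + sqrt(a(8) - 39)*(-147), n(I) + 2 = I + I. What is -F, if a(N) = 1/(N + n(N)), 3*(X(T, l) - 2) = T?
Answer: -16/3 + 147*I*sqrt(18854)/22 ≈ -5.3333 + 917.48*I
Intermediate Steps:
n(I) = -2 + 2*I (n(I) = -2 + (I + I) = -2 + 2*I)
X(T, l) = 2 + T/3
a(N) = 1/(-2 + 3*N) (a(N) = 1/(N + (-2 + 2*N)) = 1/(-2 + 3*N))
F = 16/3 - 147*I*sqrt(18854)/22 (F = (2 + (1/3)*10) + sqrt(1/(-2 + 3*8) - 39)*(-147) = (2 + 10/3) + sqrt(1/(-2 + 24) - 39)*(-147) = 16/3 + sqrt(1/22 - 39)*(-147) = 16/3 + sqrt(-857/22)*(-147) = 16/3 + (I*sqrt(18854)/22)*(-147) = 16/3 - 147*I*sqrt(18854)/22 ≈ 5.3333 - 917.48*I)
-F = -(16/3 - 147*I*sqrt(18854)/22) = -16/3 + 147*I*sqrt(18854)/22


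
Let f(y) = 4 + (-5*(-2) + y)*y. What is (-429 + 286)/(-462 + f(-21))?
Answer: 143/227 ≈ 0.62996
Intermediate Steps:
f(y) = 4 + y*(10 + y) (f(y) = 4 + (10 + y)*y = 4 + y*(10 + y))
(-429 + 286)/(-462 + f(-21)) = (-429 + 286)/(-462 + (4 + (-21)**2 + 10*(-21))) = -143/(-462 + (4 + 441 - 210)) = -143/(-462 + 235) = -143/(-227) = -143*(-1/227) = 143/227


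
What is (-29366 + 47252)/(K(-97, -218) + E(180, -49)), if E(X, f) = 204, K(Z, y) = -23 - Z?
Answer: 8943/139 ≈ 64.338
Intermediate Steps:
(-29366 + 47252)/(K(-97, -218) + E(180, -49)) = (-29366 + 47252)/((-23 - 1*(-97)) + 204) = 17886/((-23 + 97) + 204) = 17886/(74 + 204) = 17886/278 = 17886*(1/278) = 8943/139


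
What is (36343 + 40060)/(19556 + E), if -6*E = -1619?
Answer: 458418/118955 ≈ 3.8537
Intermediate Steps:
E = 1619/6 (E = -⅙*(-1619) = 1619/6 ≈ 269.83)
(36343 + 40060)/(19556 + E) = (36343 + 40060)/(19556 + 1619/6) = 76403/(118955/6) = 76403*(6/118955) = 458418/118955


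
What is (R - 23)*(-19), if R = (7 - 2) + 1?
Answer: 323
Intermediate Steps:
R = 6 (R = 5 + 1 = 6)
(R - 23)*(-19) = (6 - 23)*(-19) = -17*(-19) = 323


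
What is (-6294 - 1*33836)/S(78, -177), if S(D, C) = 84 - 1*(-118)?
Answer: -20065/101 ≈ -198.66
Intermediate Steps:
S(D, C) = 202 (S(D, C) = 84 + 118 = 202)
(-6294 - 1*33836)/S(78, -177) = (-6294 - 1*33836)/202 = (-6294 - 33836)*(1/202) = -40130*1/202 = -20065/101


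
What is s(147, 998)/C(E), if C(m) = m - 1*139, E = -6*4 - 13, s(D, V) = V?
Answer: -499/88 ≈ -5.6705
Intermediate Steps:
E = -37 (E = -24 - 13 = -37)
C(m) = -139 + m (C(m) = m - 139 = -139 + m)
s(147, 998)/C(E) = 998/(-139 - 37) = 998/(-176) = 998*(-1/176) = -499/88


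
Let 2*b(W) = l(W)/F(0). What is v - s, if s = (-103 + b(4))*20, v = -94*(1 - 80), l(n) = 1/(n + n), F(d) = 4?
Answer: 151771/16 ≈ 9485.7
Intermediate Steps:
l(n) = 1/(2*n)
b(W) = 1/(16*W) (b(W) = ((1/(2*W))/4)/2 = ((1/(2*W))*(¼))/2 = (1/(8*W))/2 = 1/(16*W))
v = 7426 (v = -94*(-79) = 7426)
s = -32955/16 (s = (-103 + (1/16)/4)*20 = (-103 + (1/16)*(¼))*20 = (-103 + 1/64)*20 = -6591/64*20 = -32955/16 ≈ -2059.7)
v - s = 7426 - 1*(-32955/16) = 7426 + 32955/16 = 151771/16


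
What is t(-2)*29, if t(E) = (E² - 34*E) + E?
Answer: 2030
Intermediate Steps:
t(E) = E² - 33*E
t(-2)*29 = -2*(-33 - 2)*29 = -2*(-35)*29 = 70*29 = 2030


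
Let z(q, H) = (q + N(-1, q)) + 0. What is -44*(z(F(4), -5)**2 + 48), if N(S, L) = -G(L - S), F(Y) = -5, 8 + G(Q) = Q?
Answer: -4268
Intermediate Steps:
G(Q) = -8 + Q
N(S, L) = 8 + S - L (N(S, L) = -(-8 + (L - S)) = -(-8 + L - S) = 8 + S - L)
z(q, H) = 7 (z(q, H) = (q + (8 - 1 - q)) + 0 = (q + (7 - q)) + 0 = 7 + 0 = 7)
-44*(z(F(4), -5)**2 + 48) = -44*(7**2 + 48) = -44*(49 + 48) = -44*97 = -4268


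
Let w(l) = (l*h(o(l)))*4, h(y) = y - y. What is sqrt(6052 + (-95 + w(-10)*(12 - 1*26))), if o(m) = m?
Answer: sqrt(5957) ≈ 77.182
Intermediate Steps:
h(y) = 0
w(l) = 0 (w(l) = (l*0)*4 = 0*4 = 0)
sqrt(6052 + (-95 + w(-10)*(12 - 1*26))) = sqrt(6052 + (-95 + 0*(12 - 1*26))) = sqrt(6052 + (-95 + 0*(12 - 26))) = sqrt(6052 + (-95 + 0*(-14))) = sqrt(6052 + (-95 + 0)) = sqrt(6052 - 95) = sqrt(5957)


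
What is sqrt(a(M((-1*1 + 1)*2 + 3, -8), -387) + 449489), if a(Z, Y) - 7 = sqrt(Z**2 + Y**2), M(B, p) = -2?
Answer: sqrt(449496 + sqrt(149773)) ≈ 670.73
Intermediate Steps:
a(Z, Y) = 7 + sqrt(Y**2 + Z**2) (a(Z, Y) = 7 + sqrt(Z**2 + Y**2) = 7 + sqrt(Y**2 + Z**2))
sqrt(a(M((-1*1 + 1)*2 + 3, -8), -387) + 449489) = sqrt((7 + sqrt((-387)**2 + (-2)**2)) + 449489) = sqrt((7 + sqrt(149769 + 4)) + 449489) = sqrt((7 + sqrt(149773)) + 449489) = sqrt(449496 + sqrt(149773))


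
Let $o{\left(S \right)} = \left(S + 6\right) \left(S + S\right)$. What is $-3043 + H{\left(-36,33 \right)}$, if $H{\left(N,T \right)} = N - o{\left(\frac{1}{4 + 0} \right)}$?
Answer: $- \frac{24657}{8} \approx -3082.1$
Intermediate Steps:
$o{\left(S \right)} = 2 S \left(6 + S\right)$ ($o{\left(S \right)} = \left(6 + S\right) 2 S = 2 S \left(6 + S\right)$)
$H{\left(N,T \right)} = - \frac{25}{8} + N$ ($H{\left(N,T \right)} = N - \frac{2 \left(6 + \frac{1}{4 + 0}\right)}{4 + 0} = N - \frac{2 \left(6 + \frac{1}{4}\right)}{4} = N - 2 \cdot \frac{1}{4} \left(6 + \frac{1}{4}\right) = N - 2 \cdot \frac{1}{4} \cdot \frac{25}{4} = N - \frac{25}{8} = - \frac{25}{8} + N$)
$-3043 + H{\left(-36,33 \right)} = -3043 - \frac{313}{8} = - \frac{24657}{8}$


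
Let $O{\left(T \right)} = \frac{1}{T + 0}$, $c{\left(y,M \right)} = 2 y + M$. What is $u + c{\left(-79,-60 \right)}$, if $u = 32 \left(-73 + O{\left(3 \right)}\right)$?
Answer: $- \frac{7630}{3} \approx -2543.3$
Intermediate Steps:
$c{\left(y,M \right)} = M + 2 y$
$O{\left(T \right)} = \frac{1}{T}$
$u = - \frac{6976}{3}$ ($u = 32 \left(-73 + \frac{1}{3}\right) = 32 \left(- \frac{218}{3}\right) = - \frac{6976}{3} \approx -2325.3$)
$u + c{\left(-79,-60 \right)} = - \frac{6976}{3} + \left(-60 + 2 \left(-79\right)\right) = - \frac{6976}{3} - 218 = - \frac{7630}{3}$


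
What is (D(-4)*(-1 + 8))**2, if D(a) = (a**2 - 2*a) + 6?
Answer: 44100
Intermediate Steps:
D(a) = 6 + a**2 - 2*a
(D(-4)*(-1 + 8))**2 = ((6 + (-4)**2 - 2*(-4))*(-1 + 8))**2 = ((6 + 16 + 8)*7)**2 = (30*7)**2 = 210**2 = 44100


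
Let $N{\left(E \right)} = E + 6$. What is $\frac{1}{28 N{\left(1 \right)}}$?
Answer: $\frac{1}{196} \approx 0.005102$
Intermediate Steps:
$N{\left(E \right)} = 6 + E$
$\frac{1}{28 N{\left(1 \right)}} = \frac{1}{28 \left(6 + 1\right)} = \frac{1}{28 \cdot 7} = \frac{1}{196}$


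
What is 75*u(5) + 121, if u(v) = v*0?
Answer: 121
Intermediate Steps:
u(v) = 0
75*u(5) + 121 = 75*0 + 121 = 0 + 121 = 121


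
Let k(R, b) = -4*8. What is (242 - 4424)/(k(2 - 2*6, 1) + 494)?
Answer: -697/77 ≈ -9.0519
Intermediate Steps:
k(R, b) = -32
(242 - 4424)/(k(2 - 2*6, 1) + 494) = (242 - 4424)/(-32 + 494) = -4182/462 = -4182*1/462 = -697/77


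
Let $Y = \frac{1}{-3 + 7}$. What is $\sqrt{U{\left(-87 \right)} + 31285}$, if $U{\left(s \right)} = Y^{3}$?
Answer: $\frac{\sqrt{2002241}}{8} \approx 176.88$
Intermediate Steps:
$Y = \frac{1}{4} \approx 0.25$
$U{\left(s \right)} = \frac{1}{64}$ ($U{\left(s \right)} = \left(\frac{1}{4}\right)^{3} = \frac{1}{64}$)
$\sqrt{U{\left(-87 \right)} + 31285} = \sqrt{\frac{1}{64} + 31285} = \sqrt{\frac{2002241}{64}} = \frac{\sqrt{2002241}}{8}$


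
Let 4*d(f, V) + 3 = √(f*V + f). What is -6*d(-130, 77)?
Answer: 9/2 - 39*I*√15 ≈ 4.5 - 151.05*I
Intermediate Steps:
d(f, V) = -¾ + √(f + V*f)/4 (d(f, V) = -¾ + √(f*V + f)/4 = -¾ + √(V*f + f)/4 = -¾ + √(f + V*f)/4)
-6*d(-130, 77) = -6*(-¾ + √(-130*(1 + 77))/4) = -6*(-¾ + √(-130*78)/4) = -6*(-¾ + √(-10140)/4) = -6*(-¾ + (26*I*√15)/4) = -6*(-¾ + 13*I*√15/2) = 9/2 - 39*I*√15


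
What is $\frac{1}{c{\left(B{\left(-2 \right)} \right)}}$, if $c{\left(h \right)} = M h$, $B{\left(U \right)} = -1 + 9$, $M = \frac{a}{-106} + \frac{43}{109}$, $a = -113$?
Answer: $\frac{5777}{67500} \approx 0.085585$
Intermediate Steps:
$M = \frac{16875}{11554}$ ($M = - \frac{113}{-106} + \frac{43}{109} = \left(-113\right) \left(- \frac{1}{106}\right) + 43 \cdot \frac{1}{109} = \frac{113}{106} + \frac{43}{109} = \frac{16875}{11554} \approx 1.4605$)
$B{\left(U \right)} = 8$
$c{\left(h \right)} = \frac{16875 h}{11554}$
$\frac{1}{c{\left(B{\left(-2 \right)} \right)}} = \frac{1}{\frac{16875}{11554} \cdot 8} = \frac{1}{\frac{67500}{5777}} = \frac{5777}{67500}$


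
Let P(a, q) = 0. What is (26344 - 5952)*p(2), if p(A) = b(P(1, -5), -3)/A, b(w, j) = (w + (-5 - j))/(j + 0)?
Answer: 20392/3 ≈ 6797.3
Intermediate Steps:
b(w, j) = (-5 + w - j)/j
p(A) = 2/(3*A) (p(A) = ((-5 + 0 - 1*(-3))/(-3))/A = (-(-5 + 0 + 3)/3)/A = (-⅓*(-2))/A = 2/(3*A))
(26344 - 5952)*p(2) = (26344 - 5952)*((⅔)/2) = 20392*((⅔)*(½)) = 20392*(⅓) = 20392/3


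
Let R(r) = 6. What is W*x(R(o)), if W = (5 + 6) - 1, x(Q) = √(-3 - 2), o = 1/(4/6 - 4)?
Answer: 10*I*√5 ≈ 22.361*I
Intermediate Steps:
o = -3/10 (o = 1/(4*(⅙) - 4) = 1/(⅔ - 4) = 1/(-10/3) = -3/10 ≈ -0.30000)
x(Q) = I*√5 (x(Q) = √(-5) = I*√5)
W = 10 (W = 11 - 1 = 10)
W*x(R(o)) = 10*(I*√5) = 10*I*√5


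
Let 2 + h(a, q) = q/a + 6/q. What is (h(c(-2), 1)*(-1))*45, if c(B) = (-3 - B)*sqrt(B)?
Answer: -180 - 45*I*sqrt(2)/2 ≈ -180.0 - 31.82*I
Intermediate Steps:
c(B) = sqrt(B)*(-3 - B)
h(a, q) = -2 + 6/q + q/a (h(a, q) = -2 + (q/a + 6/q) = -2 + (6/q + q/a) = -2 + 6/q + q/a)
(h(c(-2), 1)*(-1))*45 = ((-2 + 6/1 + 1/(sqrt(-2)*(-3 - 1*(-2))))*(-1))*45 = ((-2 + 6*1 + 1/((I*sqrt(2))*(-3 + 2)))*(-1))*45 = ((-2 + 6 + 1/((I*sqrt(2))*(-1)))*(-1))*45 = ((-2 + 6 + 1/(-I*sqrt(2)))*(-1))*45 = ((-2 + 6 + 1*(I*sqrt(2)/2))*(-1))*45 = ((-2 + 6 + I*sqrt(2)/2)*(-1))*45 = ((4 + I*sqrt(2)/2)*(-1))*45 = (-4 - I*sqrt(2)/2)*45 = -180 - 45*I*sqrt(2)/2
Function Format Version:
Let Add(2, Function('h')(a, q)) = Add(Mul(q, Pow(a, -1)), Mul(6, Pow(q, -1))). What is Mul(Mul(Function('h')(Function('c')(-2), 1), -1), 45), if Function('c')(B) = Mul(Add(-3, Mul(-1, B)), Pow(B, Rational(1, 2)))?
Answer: Add(-180, Mul(Rational(-45, 2), I, Pow(2, Rational(1, 2)))) ≈ Add(-180.00, Mul(-31.820, I))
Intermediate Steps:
Function('c')(B) = Mul(Pow(B, Rational(1, 2)), Add(-3, Mul(-1, B)))
Function('h')(a, q) = Add(-2, Mul(6, Pow(q, -1)), Mul(q, Pow(a, -1))) (Function('h')(a, q) = Add(-2, Add(Mul(q, Pow(a, -1)), Mul(6, Pow(q, -1)))) = Add(-2, Add(Mul(6, Pow(q, -1)), Mul(q, Pow(a, -1)))) = Add(-2, Mul(6, Pow(q, -1)), Mul(q, Pow(a, -1))))
Mul(Mul(Function('h')(Function('c')(-2), 1), -1), 45) = Mul(Mul(Add(-2, Mul(6, Pow(1, -1)), Mul(1, Pow(Mul(Pow(-2, Rational(1, 2)), Add(-3, Mul(-1, -2))), -1))), -1), 45) = Mul(Mul(Add(-2, Mul(6, 1), Mul(1, Pow(Mul(Mul(I, Pow(2, Rational(1, 2))), Add(-3, 2)), -1))), -1), 45) = Mul(Mul(Add(-2, 6, Mul(1, Pow(Mul(Mul(I, Pow(2, Rational(1, 2))), -1), -1))), -1), 45) = Mul(Mul(Add(-2, 6, Mul(1, Pow(Mul(-1, I, Pow(2, Rational(1, 2))), -1))), -1), 45) = Mul(Mul(Add(-2, 6, Mul(1, Mul(Rational(1, 2), I, Pow(2, Rational(1, 2))))), -1), 45) = Mul(Mul(Add(-2, 6, Mul(Rational(1, 2), I, Pow(2, Rational(1, 2)))), -1), 45) = Mul(Mul(Add(4, Mul(Rational(1, 2), I, Pow(2, Rational(1, 2)))), -1), 45) = Mul(Add(-4, Mul(Rational(-1, 2), I, Pow(2, Rational(1, 2)))), 45) = Add(-180, Mul(Rational(-45, 2), I, Pow(2, Rational(1, 2))))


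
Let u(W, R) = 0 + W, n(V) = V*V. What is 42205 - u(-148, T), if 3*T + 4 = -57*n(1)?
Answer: 42353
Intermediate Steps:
n(V) = V**2
T = -61/3 (T = -4/3 + (-57*1**2)/3 = -4/3 + (-57*1)/3 = -4/3 + (1/3)*(-57) = -4/3 - 19 = -61/3 ≈ -20.333)
u(W, R) = W
42205 - u(-148, T) = 42205 - 1*(-148) = 42205 + 148 = 42353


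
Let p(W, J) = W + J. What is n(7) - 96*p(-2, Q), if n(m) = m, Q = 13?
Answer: -1049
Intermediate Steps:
p(W, J) = J + W
n(7) - 96*p(-2, Q) = 7 - 96*(13 - 2) = 7 - 96*11 = 7 - 1056 = -1049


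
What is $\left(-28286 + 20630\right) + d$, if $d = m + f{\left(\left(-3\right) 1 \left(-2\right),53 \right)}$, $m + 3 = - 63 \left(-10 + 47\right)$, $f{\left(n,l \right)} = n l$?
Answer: $-9672$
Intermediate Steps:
$f{\left(n,l \right)} = l n$
$m = -2334$ ($m = -3 - 63 \left(-10 + 47\right) = -3 - 2331 = -2334$)
$d = -2016$ ($d = -2334 + 53 \left(-3\right) 1 \left(-2\right) = -2334 + 53 \left(\left(-3\right) \left(-2\right)\right) = -2334 + 53 \cdot 6 = -2334 + 318 = -2016$)
$\left(-28286 + 20630\right) + d = \left(-28286 + 20630\right) - 2016 = -7656 - 2016 = -9672$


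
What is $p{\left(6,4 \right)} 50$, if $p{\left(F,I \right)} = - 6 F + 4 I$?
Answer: $-1000$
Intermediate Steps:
$p{\left(6,4 \right)} 50 = \left(\left(-6\right) 6 + 4 \cdot 4\right) 50 = \left(-36 + 16\right) 50 = \left(-20\right) 50 = -1000$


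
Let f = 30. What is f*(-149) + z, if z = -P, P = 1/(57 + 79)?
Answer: -607921/136 ≈ -4470.0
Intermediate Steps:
P = 1/136 ≈ 0.0073529
z = -1/136 (z = -1*1/136 = -1/136 ≈ -0.0073529)
f*(-149) + z = 30*(-149) - 1/136 = -4470 - 1/136 = -607921/136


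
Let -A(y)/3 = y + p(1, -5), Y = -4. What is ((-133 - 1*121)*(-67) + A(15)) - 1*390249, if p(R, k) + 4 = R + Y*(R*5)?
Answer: -373207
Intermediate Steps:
p(R, k) = -4 - 19*R (p(R, k) = -4 + (R - 4*R*5) = -4 + (R - 20*R) = -4 - 19*R)
A(y) = 69 - 3*y (A(y) = -3*(y + (-4 - 19*1)) = -3*(y + (-4 - 19)) = -3*(y - 23) = -3*(-23 + y) = 69 - 3*y)
((-133 - 1*121)*(-67) + A(15)) - 1*390249 = ((-133 - 1*121)*(-67) + (69 - 3*15)) - 1*390249 = ((-133 - 121)*(-67) + (69 - 45)) - 390249 = (-254*(-67) + 24) - 390249 = (17018 + 24) - 390249 = 17042 - 390249 = -373207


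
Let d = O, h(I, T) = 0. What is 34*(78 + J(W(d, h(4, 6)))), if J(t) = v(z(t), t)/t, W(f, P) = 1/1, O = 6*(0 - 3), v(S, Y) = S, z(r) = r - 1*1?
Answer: 2652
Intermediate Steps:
z(r) = -1 + r (z(r) = r - 1 = -1 + r)
O = -18 (O = 6*(-3) = -18)
d = -18
W(f, P) = 1
J(t) = (-1 + t)/t
34*(78 + J(W(d, h(4, 6)))) = 34*(78 + (-1 + 1)/1) = 34*(78 + 1*0) = 34*(78 + 0) = 34*78 = 2652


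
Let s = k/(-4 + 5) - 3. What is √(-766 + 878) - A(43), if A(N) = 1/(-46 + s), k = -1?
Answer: 1/50 + 4*√7 ≈ 10.603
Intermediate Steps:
s = -4 (s = -1/(-4 + 5) - 3 = -1/1 - 3 = -1*1 - 3 = -1 - 3 = -4)
A(N) = -1/50 (A(N) = 1/(-46 - 4) = 1/(-50) = -1/50)
√(-766 + 878) - A(43) = √(-766 + 878) - 1*(-1/50) = √112 + 1/50 = 4*√7 + 1/50 = 1/50 + 4*√7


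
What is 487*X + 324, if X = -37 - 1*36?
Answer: -35227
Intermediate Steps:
X = -73 (X = -37 - 36 = -73)
487*X + 324 = 487*(-73) + 324 = -35551 + 324 = -35227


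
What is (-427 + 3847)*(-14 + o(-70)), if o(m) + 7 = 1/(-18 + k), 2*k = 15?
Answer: -505020/7 ≈ -72146.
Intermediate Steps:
k = 15/2 (k = (½)*15 = 15/2 ≈ 7.5000)
o(m) = -149/21 (o(m) = -7 + 1/(-18 + 15/2) = -7 + 1/(-21/2) = -7 - 2/21 = -149/21)
(-427 + 3847)*(-14 + o(-70)) = (-427 + 3847)*(-14 - 149/21) = 3420*(-443/21) = -505020/7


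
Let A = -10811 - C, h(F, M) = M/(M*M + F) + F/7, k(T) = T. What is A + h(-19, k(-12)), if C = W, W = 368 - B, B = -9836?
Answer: -18390584/875 ≈ -21018.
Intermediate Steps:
W = 10204 (W = 368 - 1*(-9836) = 368 + 9836 = 10204)
C = 10204
h(F, M) = F/7 + M/(F + M**2) (h(F, M) = M/(M**2 + F) + F*(1/7) = M/(F + M**2) + F/7 = F/7 + M/(F + M**2))
A = -21015 (A = -10811 - 1*10204 = -10811 - 10204 = -21015)
A + h(-19, k(-12)) = -21015 + (-12 + (1/7)*(-19)**2 + (1/7)*(-19)*(-12)**2)/(-19 + (-12)**2) = -21015 + (-12 + (1/7)*361 + (1/7)*(-19)*144)/(-19 + 144) = -21015 + (-12 + 361/7 - 2736/7)/125 = -21015 + (1/125)*(-2459/7) = -21015 - 2459/875 = -18390584/875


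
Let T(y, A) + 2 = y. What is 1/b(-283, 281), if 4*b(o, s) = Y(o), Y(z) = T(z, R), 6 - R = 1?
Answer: -4/285 ≈ -0.014035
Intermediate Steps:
R = 5 (R = 6 - 1*1 = 6 - 1 = 5)
T(y, A) = -2 + y
Y(z) = -2 + z
b(o, s) = -1/2 + o/4 (b(o, s) = (-2 + o)/4 = -1/2 + o/4)
1/b(-283, 281) = 1/(-1/2 + (1/4)*(-283)) = 1/(-1/2 - 283/4) = 1/(-285/4) = -4/285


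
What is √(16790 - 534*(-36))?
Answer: √36014 ≈ 189.77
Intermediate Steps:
√(16790 - 534*(-36)) = √(16790 + 19224) = √36014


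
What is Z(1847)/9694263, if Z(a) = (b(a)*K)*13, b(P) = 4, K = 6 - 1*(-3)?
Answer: 156/3231421 ≈ 4.8276e-5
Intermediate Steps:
K = 9 (K = 6 + 3 = 9)
Z(a) = 468 (Z(a) = (4*9)*13 = 36*13 = 468)
Z(1847)/9694263 = 468/9694263 = 468*(1/9694263) = 156/3231421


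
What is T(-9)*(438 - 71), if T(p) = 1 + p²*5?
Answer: 149002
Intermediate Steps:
T(p) = 1 + 5*p²
T(-9)*(438 - 71) = (1 + 5*(-9)²)*(438 - 71) = (1 + 5*81)*367 = (1 + 405)*367 = 406*367 = 149002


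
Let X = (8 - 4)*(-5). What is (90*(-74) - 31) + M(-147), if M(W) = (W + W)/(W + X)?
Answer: -1117103/167 ≈ -6689.2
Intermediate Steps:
X = -20 (X = 4*(-5) = -20)
M(W) = 2*W/(-20 + W) (M(W) = (W + W)/(W - 20) = (2*W)/(-20 + W) = 2*W/(-20 + W))
(90*(-74) - 31) + M(-147) = (90*(-74) - 31) + 2*(-147)/(-20 - 147) = (-6660 - 31) + 2*(-147)/(-167) = -6691 + 2*(-147)*(-1/167) = -6691 + 294/167 = -1117103/167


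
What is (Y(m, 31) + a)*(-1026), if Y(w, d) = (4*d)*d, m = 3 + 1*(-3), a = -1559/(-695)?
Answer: -2742640614/695 ≈ -3.9462e+6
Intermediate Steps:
a = 1559/695 (a = -1559*(-1/695) = 1559/695 ≈ 2.2432)
m = 0 (m = 3 - 3 = 0)
Y(w, d) = 4*d**2
(Y(m, 31) + a)*(-1026) = (4*31**2 + 1559/695)*(-1026) = (4*961 + 1559/695)*(-1026) = (3844 + 1559/695)*(-1026) = (2673139/695)*(-1026) = -2742640614/695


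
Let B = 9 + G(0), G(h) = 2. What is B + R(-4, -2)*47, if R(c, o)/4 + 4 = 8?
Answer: 763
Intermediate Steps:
R(c, o) = 16 (R(c, o) = -16 + 4*8 = -16 + 32 = 16)
B = 11 (B = 9 + 2 = 11)
B + R(-4, -2)*47 = 11 + 16*47 = 11 + 752 = 763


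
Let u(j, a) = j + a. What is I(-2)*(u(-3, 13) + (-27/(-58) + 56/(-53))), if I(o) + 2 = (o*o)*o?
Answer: -144615/1537 ≈ -94.089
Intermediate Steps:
I(o) = -2 + o³ (I(o) = -2 + (o*o)*o = -2 + o²*o = -2 + o³)
u(j, a) = a + j
I(-2)*(u(-3, 13) + (-27/(-58) + 56/(-53))) = (-2 + (-2)³)*((13 - 3) + (-27/(-58) + 56/(-53))) = (-2 - 8)*(10 + (-27*(-1/58) + 56*(-1/53))) = -10*(10 + (27/58 - 56/53)) = -10*(10 - 1817/3074) = -10*28923/3074 = -144615/1537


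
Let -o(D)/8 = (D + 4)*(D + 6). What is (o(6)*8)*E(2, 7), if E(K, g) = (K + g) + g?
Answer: -122880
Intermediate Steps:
o(D) = -8*(4 + D)*(6 + D) (o(D) = -8*(D + 4)*(D + 6) = -8*(4 + D)*(6 + D))
E(K, g) = K + 2*g
(o(6)*8)*E(2, 7) = ((-192 - 80*6 - 8*6**2)*8)*(2 + 2*7) = ((-192 - 480 - 8*36)*8)*(2 + 14) = ((-192 - 480 - 288)*8)*16 = -960*8*16 = -7680*16 = -122880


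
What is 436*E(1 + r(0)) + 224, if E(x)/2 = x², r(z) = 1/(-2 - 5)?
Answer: 42368/49 ≈ 864.65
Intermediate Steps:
r(z) = -⅐ (r(z) = 1/(-7) = -⅐)
E(x) = 2*x²
436*E(1 + r(0)) + 224 = 436*(2*(1 - ⅐)²) + 224 = 436*(2*(6/7)²) + 224 = 436*(2*(36/49)) + 224 = 436*(72/49) + 224 = 31392/49 + 224 = 42368/49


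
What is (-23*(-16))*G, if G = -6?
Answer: -2208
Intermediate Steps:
(-23*(-16))*G = -23*(-16)*(-6) = 368*(-6) = -2208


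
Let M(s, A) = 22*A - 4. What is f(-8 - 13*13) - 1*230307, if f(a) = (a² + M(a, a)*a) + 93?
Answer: 491061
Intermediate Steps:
M(s, A) = -4 + 22*A
f(a) = 93 + a² + a*(-4 + 22*a) (f(a) = (a² + (-4 + 22*a)*a) + 93 = (a² + a*(-4 + 22*a)) + 93 = 93 + a² + a*(-4 + 22*a))
f(-8 - 13*13) - 1*230307 = (93 - 4*(-8 - 13*13) + 23*(-8 - 13*13)²) - 1*230307 = (93 - 4*(-8 - 169) + 23*(-8 - 169)²) - 230307 = (93 - 4*(-177) + 23*(-177)²) - 230307 = (93 + 708 + 23*31329) - 230307 = (93 + 708 + 720567) - 230307 = 721368 - 230307 = 491061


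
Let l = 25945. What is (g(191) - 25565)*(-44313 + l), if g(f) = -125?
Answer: 471873920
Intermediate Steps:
(g(191) - 25565)*(-44313 + l) = (-125 - 25565)*(-44313 + 25945) = -25690*(-18368) = 471873920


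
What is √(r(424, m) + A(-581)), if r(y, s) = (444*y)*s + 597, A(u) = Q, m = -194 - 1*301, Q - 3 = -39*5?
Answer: 3*I*√10354035 ≈ 9653.3*I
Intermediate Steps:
Q = -192 (Q = 3 - 39*5 = 3 - 195 = -192)
m = -495 (m = -194 - 301 = -495)
A(u) = -192
r(y, s) = 597 + 444*s*y (r(y, s) = 444*s*y + 597 = 597 + 444*s*y)
√(r(424, m) + A(-581)) = √((597 + 444*(-495)*424) - 192) = √((597 - 93186720) - 192) = √(-93186123 - 192) = √(-93186315) = 3*I*√10354035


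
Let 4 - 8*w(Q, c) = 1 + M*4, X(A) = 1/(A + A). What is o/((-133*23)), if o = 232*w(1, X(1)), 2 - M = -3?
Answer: 493/3059 ≈ 0.16116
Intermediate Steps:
M = 5 (M = 2 - 1*(-3) = 2 + 3 = 5)
X(A) = 1/(2*A)
w(Q, c) = -17/8 (w(Q, c) = ½ - (1 + 5*4)/8 = ½ - (1 + 20)/8 = ½ - ⅛*21 = ½ - 21/8 = -17/8)
o = -493 (o = 232*(-17/8) = -493)
o/((-133*23)) = -493/((-133*23)) = -493/(-3059) = -493*(-1/3059) = 493/3059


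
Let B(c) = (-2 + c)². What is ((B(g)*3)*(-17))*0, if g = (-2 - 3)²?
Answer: 0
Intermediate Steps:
g = 25 (g = (-5)² = 25)
((B(g)*3)*(-17))*0 = (((-2 + 25)²*3)*(-17))*0 = ((23²*3)*(-17))*0 = ((529*3)*(-17))*0 = (1587*(-17))*0 = -26979*0 = 0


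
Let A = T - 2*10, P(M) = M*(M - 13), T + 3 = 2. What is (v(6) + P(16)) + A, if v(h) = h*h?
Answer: 63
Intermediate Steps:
T = -1 (T = -3 + 2 = -1)
P(M) = M*(-13 + M)
v(h) = h²
A = -21 (A = -1 - 2*10 = -1 - 20 = -21)
(v(6) + P(16)) + A = (6² + 16*(-13 + 16)) - 21 = (36 + 16*3) - 21 = (36 + 48) - 21 = 84 - 21 = 63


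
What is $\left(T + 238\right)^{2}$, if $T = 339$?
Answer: $332929$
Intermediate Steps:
$\left(T + 238\right)^{2} = \left(339 + 238\right)^{2} = 577^{2} = 332929$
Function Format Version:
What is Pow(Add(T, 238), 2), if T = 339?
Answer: 332929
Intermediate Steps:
Pow(Add(T, 238), 2) = Pow(Add(339, 238), 2) = Pow(577, 2) = 332929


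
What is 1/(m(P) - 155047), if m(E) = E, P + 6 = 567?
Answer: -1/154486 ≈ -6.4731e-6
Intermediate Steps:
P = 561 (P = -6 + 567 = 561)
1/(m(P) - 155047) = 1/(561 - 155047) = 1/(-154486) = -1/154486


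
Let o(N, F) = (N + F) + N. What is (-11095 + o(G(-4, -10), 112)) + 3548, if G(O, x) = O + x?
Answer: -7463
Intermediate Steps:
o(N, F) = F + 2*N (o(N, F) = (F + N) + N = F + 2*N)
(-11095 + o(G(-4, -10), 112)) + 3548 = (-11095 + (112 + 2*(-4 - 10))) + 3548 = (-11095 + (112 + 2*(-14))) + 3548 = (-11095 + (112 - 28)) + 3548 = (-11095 + 84) + 3548 = -11011 + 3548 = -7463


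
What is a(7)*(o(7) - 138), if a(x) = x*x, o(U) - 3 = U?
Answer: -6272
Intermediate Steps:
o(U) = 3 + U
a(x) = x²
a(7)*(o(7) - 138) = 7²*((3 + 7) - 138) = 49*(10 - 138) = 49*(-128) = -6272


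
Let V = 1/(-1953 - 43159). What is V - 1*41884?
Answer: -1889471009/45112 ≈ -41884.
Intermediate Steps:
V = -1/45112 (V = 1/(-45112) = -1/45112 ≈ -2.2167e-5)
V - 1*41884 = -1/45112 - 1*41884 = -1/45112 - 41884 = -1889471009/45112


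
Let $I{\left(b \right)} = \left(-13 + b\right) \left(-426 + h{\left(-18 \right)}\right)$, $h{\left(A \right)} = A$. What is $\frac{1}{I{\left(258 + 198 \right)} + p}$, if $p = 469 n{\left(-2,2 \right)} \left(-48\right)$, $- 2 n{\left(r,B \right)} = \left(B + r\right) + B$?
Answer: $- \frac{1}{174180} \approx -5.7412 \cdot 10^{-6}$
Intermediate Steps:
$n{\left(r,B \right)} = - B - \frac{r}{2}$ ($n{\left(r,B \right)} = - \frac{\left(B + r\right) + B}{2} = - \frac{r + 2 B}{2} = - B - \frac{r}{2}$)
$p = 22512$ ($p = 469 \left(\left(-1\right) 2 - -1\right) \left(-48\right) = 469 \left(-2 + 1\right) \left(-48\right) = 469 \left(\left(-1\right) \left(-48\right)\right) = 469 \cdot 48 = 22512$)
$I{\left(b \right)} = 5772 - 444 b$ ($I{\left(b \right)} = \left(-13 + b\right) \left(-426 - 18\right) = \left(-13 + b\right) \left(-444\right) = 5772 - 444 b$)
$\frac{1}{I{\left(258 + 198 \right)} + p} = \frac{1}{\left(5772 - 444 \left(258 + 198\right)\right) + 22512} = \frac{1}{\left(5772 - 202464\right) + 22512} = \frac{1}{-196692 + 22512} = \frac{1}{-174180} = - \frac{1}{174180}$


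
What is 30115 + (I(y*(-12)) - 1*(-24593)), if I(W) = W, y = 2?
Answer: 54684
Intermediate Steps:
30115 + (I(y*(-12)) - 1*(-24593)) = 30115 + (2*(-12) - 1*(-24593)) = 30115 + (-24 + 24593) = 30115 + 24569 = 54684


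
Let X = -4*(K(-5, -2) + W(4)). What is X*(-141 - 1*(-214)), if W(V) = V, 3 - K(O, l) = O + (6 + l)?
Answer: -2336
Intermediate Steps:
K(O, l) = -3 - O - l (K(O, l) = 3 - (O + (6 + l)) = 3 - (6 + O + l) = 3 + (-6 - O - l) = -3 - O - l)
X = -32 (X = -4*((-3 - 1*(-5) - 1*(-2)) + 4) = -4*((-3 + 5 + 2) + 4) = -4*(4 + 4) = -4*8 = -32)
X*(-141 - 1*(-214)) = -32*(-141 - 1*(-214)) = -32*(-141 + 214) = -32*73 = -2336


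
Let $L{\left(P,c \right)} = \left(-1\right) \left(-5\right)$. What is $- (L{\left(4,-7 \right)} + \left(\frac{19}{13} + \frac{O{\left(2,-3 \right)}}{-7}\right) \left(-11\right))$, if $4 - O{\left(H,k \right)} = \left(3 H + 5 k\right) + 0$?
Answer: $- \frac{851}{91} \approx -9.3517$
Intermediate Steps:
$O{\left(H,k \right)} = 4 - 5 k - 3 H$ ($O{\left(H,k \right)} = 4 - \left(\left(3 H + 5 k\right) + 0\right) = 4 - \left(3 H + 5 k\right) = 4 - 5 k - 3 H$)
$L{\left(P,c \right)} = 5$
$- (L{\left(4,-7 \right)} + \left(\frac{19}{13} + \frac{O{\left(2,-3 \right)}}{-7}\right) \left(-11\right)) = - (5 + \left(\frac{19}{13} + \frac{4 - -15 - 6}{-7}\right) \left(-11\right)) = - (5 + \left(19 \cdot \frac{1}{13} + \left(4 + 15 - 6\right) \left(- \frac{1}{7}\right)\right) \left(-11\right)) = - (5 + \left(\frac{19}{13} + 13 \left(- \frac{1}{7}\right)\right) \left(-11\right)) = - (5 + \left(\frac{19}{13} - \frac{13}{7}\right) \left(-11\right)) = - (5 - - \frac{396}{91}) = - (5 + \frac{396}{91}) = \left(-1\right) \frac{851}{91} = - \frac{851}{91}$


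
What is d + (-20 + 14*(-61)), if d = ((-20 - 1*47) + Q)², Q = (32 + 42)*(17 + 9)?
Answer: 3447575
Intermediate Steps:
Q = 1924 (Q = 74*26 = 1924)
d = 3448449 (d = ((-20 - 1*47) + 1924)² = ((-20 - 47) + 1924)² = (-67 + 1924)² = 1857² = 3448449)
d + (-20 + 14*(-61)) = 3448449 + (-20 + 14*(-61)) = 3448449 + (-20 - 854) = 3448449 - 874 = 3447575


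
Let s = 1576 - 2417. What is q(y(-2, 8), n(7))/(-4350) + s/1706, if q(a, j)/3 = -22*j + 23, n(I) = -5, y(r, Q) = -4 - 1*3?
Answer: -361587/618425 ≈ -0.58469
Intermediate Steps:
y(r, Q) = -7 (y(r, Q) = -4 - 3 = -7)
s = -841
q(a, j) = 69 - 66*j (q(a, j) = 3*(-22*j + 23) = 3*(23 - 22*j) = 69 - 66*j)
q(y(-2, 8), n(7))/(-4350) + s/1706 = (69 - 66*(-5))/(-4350) - 841/1706 = (69 + 330)*(-1/4350) - 841*1/1706 = 399*(-1/4350) - 841/1706 = -133/1450 - 841/1706 = -361587/618425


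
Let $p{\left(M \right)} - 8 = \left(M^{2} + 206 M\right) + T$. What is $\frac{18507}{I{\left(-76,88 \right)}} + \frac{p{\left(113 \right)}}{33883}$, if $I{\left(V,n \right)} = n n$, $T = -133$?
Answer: $\frac{905252649}{262389952} \approx 3.45$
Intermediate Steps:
$p{\left(M \right)} = -125 + M^{2} + 206 M$ ($p{\left(M \right)} = 8 - \left(133 - M^{2} - 206 M\right) = 8 + \left(-133 + M^{2} + 206 M\right) = -125 + M^{2} + 206 M$)
$I{\left(V,n \right)} = n^{2}$
$\frac{18507}{I{\left(-76,88 \right)}} + \frac{p{\left(113 \right)}}{33883} = \frac{18507}{88^{2}} + \frac{-125 + 113^{2} + 206 \cdot 113}{33883} = \frac{18507}{7744} + \left(-125 + 12769 + 23278\right) \frac{1}{33883} = 18507 \cdot \frac{1}{7744} + 35922 \cdot \frac{1}{33883} = \frac{18507}{7744} + \frac{35922}{33883} = \frac{905252649}{262389952}$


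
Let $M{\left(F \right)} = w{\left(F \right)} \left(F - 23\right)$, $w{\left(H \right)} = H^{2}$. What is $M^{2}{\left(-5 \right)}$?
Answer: $490000$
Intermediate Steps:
$M{\left(F \right)} = F^{2} \left(-23 + F\right)$ ($M{\left(F \right)} = F^{2} \left(F - 23\right) = F^{2} \left(-23 + F\right)$)
$M^{2}{\left(-5 \right)} = \left(\left(-5\right)^{2} \left(-23 - 5\right)\right)^{2} = \left(25 \left(-28\right)\right)^{2} = \left(-700\right)^{2} = 490000$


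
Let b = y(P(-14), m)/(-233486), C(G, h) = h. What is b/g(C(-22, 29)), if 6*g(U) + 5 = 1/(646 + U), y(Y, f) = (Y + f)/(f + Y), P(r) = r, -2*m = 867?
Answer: 2025/393890882 ≈ 5.1410e-6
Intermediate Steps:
m = -867/2 (m = -1/2*867 = -867/2 ≈ -433.50)
y(Y, f) = 1 (y(Y, f) = (Y + f)/(Y + f) = 1)
b = -1/233486 (b = 1/(-233486) = 1*(-1/233486) = -1/233486 ≈ -4.2829e-6)
g(U) = -5/6 + 1/(6*(646 + U))
b/g(C(-22, 29)) = -6*(646 + 29)/(-3229 - 5*29)/233486 = -4050/(-3229 - 145)/233486 = -1/(233486*((1/6)*(1/675)*(-3374))) = -1/(233486*(-1687/2025)) = -1/233486*(-2025/1687) = 2025/393890882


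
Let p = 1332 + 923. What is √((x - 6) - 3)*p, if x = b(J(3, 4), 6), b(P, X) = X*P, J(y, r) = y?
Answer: 6765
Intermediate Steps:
p = 2255
b(P, X) = P*X
x = 18 (x = 3*6 = 18)
√((x - 6) - 3)*p = √((18 - 6) - 3)*2255 = √(12 - 3)*2255 = √9*2255 = 3*2255 = 6765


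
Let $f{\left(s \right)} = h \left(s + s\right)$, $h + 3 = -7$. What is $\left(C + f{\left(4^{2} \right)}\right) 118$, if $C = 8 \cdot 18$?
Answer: $-20768$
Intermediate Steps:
$h = -10$ ($h = -3 - 7 = -10$)
$C = 144$
$f{\left(s \right)} = - 20 s$ ($f{\left(s \right)} = - 10 \left(s + s\right) = - 10 \cdot 2 s = - 20 s$)
$\left(C + f{\left(4^{2} \right)}\right) 118 = \left(144 - 20 \cdot 4^{2}\right) 118 = \left(144 - 320\right) 118 = \left(-176\right) 118 = -20768$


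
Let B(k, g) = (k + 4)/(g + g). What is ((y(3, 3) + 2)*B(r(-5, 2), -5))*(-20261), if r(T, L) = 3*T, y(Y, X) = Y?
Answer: -222871/2 ≈ -1.1144e+5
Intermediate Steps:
B(k, g) = (4 + k)/(2*g) (B(k, g) = (4 + k)/((2*g)) = (4 + k)*(1/(2*g)) = (4 + k)/(2*g))
((y(3, 3) + 2)*B(r(-5, 2), -5))*(-20261) = ((3 + 2)*((1/2)*(4 + 3*(-5))/(-5)))*(-20261) = (5*((1/2)*(-1/5)*(4 - 15)))*(-20261) = (5*((1/2)*(-1/5)*(-11)))*(-20261) = (5*(11/10))*(-20261) = (11/2)*(-20261) = -222871/2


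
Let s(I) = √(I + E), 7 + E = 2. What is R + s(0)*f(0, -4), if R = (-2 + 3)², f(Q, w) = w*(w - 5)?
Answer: 1 + 36*I*√5 ≈ 1.0 + 80.498*I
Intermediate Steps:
E = -5 (E = -7 + 2 = -5)
f(Q, w) = w*(-5 + w)
s(I) = √(-5 + I) (s(I) = √(I - 5) = √(-5 + I))
R = 1 (R = 1² = 1)
R + s(0)*f(0, -4) = 1 + √(-5 + 0)*(-4*(-5 - 4)) = 1 + √(-5)*(-4*(-9)) = 1 + (I*√5)*36 = 1 + 36*I*√5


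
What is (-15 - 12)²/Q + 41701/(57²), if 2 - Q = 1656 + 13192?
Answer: 616724525/48234654 ≈ 12.786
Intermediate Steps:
Q = -14846 (Q = 2 - (1656 + 13192) = 2 - 1*14848 = 2 - 14848 = -14846)
(-15 - 12)²/Q + 41701/(57²) = (-15 - 12)²/(-14846) + 41701/(57²) = (-27)²*(-1/14846) + 41701/3249 = 729*(-1/14846) + 41701*(1/3249) = -729/14846 + 41701/3249 = 616724525/48234654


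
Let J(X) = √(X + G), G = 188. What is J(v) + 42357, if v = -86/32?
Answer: 42357 + √2965/4 ≈ 42371.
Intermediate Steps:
v = -43/16 (v = -86*1/32 = -43/16 ≈ -2.6875)
J(X) = √(188 + X) (J(X) = √(X + 188) = √(188 + X))
J(v) + 42357 = √(188 - 43/16) + 42357 = √(2965/16) + 42357 = √2965/4 + 42357 = 42357 + √2965/4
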